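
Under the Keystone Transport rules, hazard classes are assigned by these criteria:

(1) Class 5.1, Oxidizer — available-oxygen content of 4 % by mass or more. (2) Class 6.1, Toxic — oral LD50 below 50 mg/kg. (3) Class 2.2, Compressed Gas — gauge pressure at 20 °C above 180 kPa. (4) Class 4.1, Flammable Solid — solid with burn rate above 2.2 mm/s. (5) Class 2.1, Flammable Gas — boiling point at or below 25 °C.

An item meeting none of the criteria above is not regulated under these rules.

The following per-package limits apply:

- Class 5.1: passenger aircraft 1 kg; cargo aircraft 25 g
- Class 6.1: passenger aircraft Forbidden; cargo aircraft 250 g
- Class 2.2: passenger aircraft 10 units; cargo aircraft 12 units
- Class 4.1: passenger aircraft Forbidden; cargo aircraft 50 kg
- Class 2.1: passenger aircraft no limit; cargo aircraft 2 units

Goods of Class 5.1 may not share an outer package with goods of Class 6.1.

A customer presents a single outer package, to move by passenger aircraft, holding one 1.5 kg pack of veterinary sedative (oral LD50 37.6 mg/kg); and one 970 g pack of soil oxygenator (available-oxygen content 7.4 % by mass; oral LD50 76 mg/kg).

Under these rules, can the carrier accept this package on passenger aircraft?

Veterinary sedative: oral LD50 37.6 mg/kg < 50 mg/kg → Class 6.1 (Toxic).
Available-oxygen content 7.4 % by mass meets the Class 5.1 criterion (Oxidizer), so the soil oxygenator is Class 5.1.
Class 5.1 quantity: 970 g.
That is within the Class 5.1 passenger aircraft limit of 1 kg.
Class 6.1 quantity: 1.5 kg.
Class 6.1 is Forbidden by passenger aircraft.
Class 5.1 and Class 6.1 may not share an outer package.

No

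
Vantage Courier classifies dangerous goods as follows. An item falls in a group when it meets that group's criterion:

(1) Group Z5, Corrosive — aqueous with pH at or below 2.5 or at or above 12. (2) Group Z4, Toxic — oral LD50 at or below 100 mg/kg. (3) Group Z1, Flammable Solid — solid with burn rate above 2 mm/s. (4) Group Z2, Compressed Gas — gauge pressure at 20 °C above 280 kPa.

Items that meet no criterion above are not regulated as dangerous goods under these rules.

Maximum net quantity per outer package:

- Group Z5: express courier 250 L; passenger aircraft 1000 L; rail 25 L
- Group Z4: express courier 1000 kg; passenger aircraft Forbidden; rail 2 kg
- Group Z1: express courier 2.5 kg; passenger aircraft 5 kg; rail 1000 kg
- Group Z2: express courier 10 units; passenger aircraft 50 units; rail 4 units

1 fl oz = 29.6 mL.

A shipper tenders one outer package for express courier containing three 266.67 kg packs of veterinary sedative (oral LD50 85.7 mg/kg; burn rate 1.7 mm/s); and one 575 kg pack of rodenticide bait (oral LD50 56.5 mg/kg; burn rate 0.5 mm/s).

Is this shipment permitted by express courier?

Oral LD50 85.7 mg/kg meets the Group Z4 criterion (Toxic), so the veterinary sedative is Group Z4.
The rodenticide bait has oral LD50 56.5 mg/kg, which is ≤ 100 mg/kg, so it is Group Z4 (Toxic).
Group Z4 net quantity: (three 266.67 kg packs = 800.01 kg) + 575 kg = 1375.01 kg.
1375.01 kg exceeds the express courier limit of 1000 kg for Group Z4.

No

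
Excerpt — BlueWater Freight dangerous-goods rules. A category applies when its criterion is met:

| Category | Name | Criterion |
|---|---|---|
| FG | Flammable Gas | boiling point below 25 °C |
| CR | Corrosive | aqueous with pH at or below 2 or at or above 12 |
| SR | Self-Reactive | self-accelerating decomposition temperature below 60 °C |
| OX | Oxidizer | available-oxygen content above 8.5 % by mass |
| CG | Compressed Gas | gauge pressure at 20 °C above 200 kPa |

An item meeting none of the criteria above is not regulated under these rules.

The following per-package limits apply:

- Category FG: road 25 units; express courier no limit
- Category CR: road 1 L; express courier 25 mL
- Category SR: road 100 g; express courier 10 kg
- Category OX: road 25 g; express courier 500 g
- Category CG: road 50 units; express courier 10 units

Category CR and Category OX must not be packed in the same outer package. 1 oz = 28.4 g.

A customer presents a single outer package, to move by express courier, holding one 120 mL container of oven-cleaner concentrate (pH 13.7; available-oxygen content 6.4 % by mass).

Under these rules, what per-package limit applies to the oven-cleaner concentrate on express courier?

25 mL

Oven-cleaner concentrate: pH 13.7 ≥ 12 → Category CR (Corrosive).
The express courier limit for Category CR is 25 mL.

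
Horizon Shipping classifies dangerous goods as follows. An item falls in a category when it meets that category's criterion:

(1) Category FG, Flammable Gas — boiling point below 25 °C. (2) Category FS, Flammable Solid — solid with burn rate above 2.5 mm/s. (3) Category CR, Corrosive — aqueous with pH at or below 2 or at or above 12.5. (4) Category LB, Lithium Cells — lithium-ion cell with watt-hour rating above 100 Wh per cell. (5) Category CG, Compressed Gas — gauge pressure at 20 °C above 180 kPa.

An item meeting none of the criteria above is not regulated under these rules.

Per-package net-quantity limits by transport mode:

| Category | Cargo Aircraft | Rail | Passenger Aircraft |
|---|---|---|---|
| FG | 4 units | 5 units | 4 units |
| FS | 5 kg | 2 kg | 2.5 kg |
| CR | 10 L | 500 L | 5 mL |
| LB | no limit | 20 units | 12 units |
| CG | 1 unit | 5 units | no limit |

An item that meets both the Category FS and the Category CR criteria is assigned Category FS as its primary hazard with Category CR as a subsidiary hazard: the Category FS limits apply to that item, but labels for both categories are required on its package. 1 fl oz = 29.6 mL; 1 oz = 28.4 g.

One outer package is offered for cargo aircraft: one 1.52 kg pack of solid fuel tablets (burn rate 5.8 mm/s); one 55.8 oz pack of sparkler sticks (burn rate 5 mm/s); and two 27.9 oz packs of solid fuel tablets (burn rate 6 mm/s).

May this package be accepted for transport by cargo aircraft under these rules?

The solid fuel tablets have burn rate 5.8 mm/s, which is > 2.5 mm/s, so they are Category FS (Flammable Solid).
With burn rate 5 mm/s (> 2.5 mm/s), the sparkler sticks fall in Category FS.
Burn rate 6 mm/s meets the Category FS criterion (Flammable Solid), so the solid fuel tablets are Category FS.
Category FS net quantity: 1.52 kg + (one 55.8 oz pack = 1584.72 g) + (two 27.9 oz packs = 1584.72 g) = 4689.44 g.
4689.44 g is within the cargo aircraft limit of 5 kg for Category FS.

Yes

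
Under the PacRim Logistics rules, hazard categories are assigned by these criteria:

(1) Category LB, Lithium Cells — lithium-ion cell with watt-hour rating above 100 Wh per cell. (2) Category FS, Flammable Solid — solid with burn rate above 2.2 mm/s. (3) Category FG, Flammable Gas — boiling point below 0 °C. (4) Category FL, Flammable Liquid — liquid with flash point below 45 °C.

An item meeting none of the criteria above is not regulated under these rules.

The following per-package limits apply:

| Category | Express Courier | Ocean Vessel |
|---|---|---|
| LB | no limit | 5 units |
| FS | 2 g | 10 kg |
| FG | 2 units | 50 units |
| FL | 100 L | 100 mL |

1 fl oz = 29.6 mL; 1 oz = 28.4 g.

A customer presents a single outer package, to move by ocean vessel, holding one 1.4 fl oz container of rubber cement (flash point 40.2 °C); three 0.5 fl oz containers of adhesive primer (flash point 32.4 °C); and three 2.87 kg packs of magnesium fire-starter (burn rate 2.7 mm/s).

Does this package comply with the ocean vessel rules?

With flash point 40.2 °C (< 45 °C), the rubber cement falls in Category FL.
With flash point 32.4 °C (< 45 °C), the adhesive primer falls in Category FL.
Burn rate 2.7 mm/s meets the Category FS criterion (Flammable Solid), so the magnesium fire-starter is Category FS.
Category FS quantity: three 2.87 kg packs = 8.61 kg.
8.61 kg is within the ocean vessel limit of 10 kg for Category FS.
Category FL net quantity: (one 1.4 fl oz container = 41.44 mL) + (three 0.5 fl oz containers = 44.4 mL) = 85.84 mL.
That is within the Category FL ocean vessel limit of 100 mL.
Every hazard category is within its ocean vessel limit and no segregation rule is violated.

Yes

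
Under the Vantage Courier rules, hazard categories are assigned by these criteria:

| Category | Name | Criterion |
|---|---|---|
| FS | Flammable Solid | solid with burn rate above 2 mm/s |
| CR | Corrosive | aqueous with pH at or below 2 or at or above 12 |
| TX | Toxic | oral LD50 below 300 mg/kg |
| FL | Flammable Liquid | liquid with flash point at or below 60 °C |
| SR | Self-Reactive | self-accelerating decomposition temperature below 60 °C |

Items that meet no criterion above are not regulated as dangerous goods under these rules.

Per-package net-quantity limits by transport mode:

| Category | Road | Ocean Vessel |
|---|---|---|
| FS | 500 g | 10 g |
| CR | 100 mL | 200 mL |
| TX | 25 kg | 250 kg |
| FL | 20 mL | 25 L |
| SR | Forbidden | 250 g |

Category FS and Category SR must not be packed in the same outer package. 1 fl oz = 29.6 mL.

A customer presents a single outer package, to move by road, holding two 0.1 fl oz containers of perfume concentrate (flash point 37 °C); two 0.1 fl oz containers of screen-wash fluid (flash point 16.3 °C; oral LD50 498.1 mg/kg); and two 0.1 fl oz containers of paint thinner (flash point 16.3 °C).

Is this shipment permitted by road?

Yes

Flash point 37 °C meets the Category FL criterion (Flammable Liquid), so the perfume concentrate is Category FL.
With flash point 16.3 °C (≤ 60 °C), the screen-wash fluid falls in Category FL.
With flash point 16.3 °C (≤ 60 °C), the paint thinner falls in Category FL.
Category FL net quantity: (two 0.1 fl oz containers = 5.92 mL) + (two 0.1 fl oz containers = 5.92 mL) + (two 0.1 fl oz containers = 5.92 mL) = 17.76 mL.
17.76 mL ≤ 20 mL (road limit, Category FL) — within limit.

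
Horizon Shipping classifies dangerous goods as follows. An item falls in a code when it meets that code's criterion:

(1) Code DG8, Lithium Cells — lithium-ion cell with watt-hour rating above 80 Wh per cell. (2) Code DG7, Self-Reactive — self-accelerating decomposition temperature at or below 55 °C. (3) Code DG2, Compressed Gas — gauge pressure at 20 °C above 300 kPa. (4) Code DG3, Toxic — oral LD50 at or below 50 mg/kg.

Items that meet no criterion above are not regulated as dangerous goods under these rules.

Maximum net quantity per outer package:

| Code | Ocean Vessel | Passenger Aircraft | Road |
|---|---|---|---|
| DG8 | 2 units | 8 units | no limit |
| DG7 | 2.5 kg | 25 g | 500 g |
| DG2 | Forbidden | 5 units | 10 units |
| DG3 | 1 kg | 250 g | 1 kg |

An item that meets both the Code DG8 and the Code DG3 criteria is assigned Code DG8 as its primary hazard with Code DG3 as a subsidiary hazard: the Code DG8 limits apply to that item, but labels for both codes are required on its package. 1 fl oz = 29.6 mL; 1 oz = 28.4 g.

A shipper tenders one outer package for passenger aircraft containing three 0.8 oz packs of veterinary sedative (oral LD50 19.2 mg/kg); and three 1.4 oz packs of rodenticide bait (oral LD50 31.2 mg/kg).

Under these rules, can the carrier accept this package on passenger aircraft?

With oral LD50 19.2 mg/kg (≤ 50 mg/kg), the veterinary sedative falls in Code DG3.
Rodenticide bait: oral LD50 31.2 mg/kg ≤ 50 mg/kg → Code DG3 (Toxic).
Total Code DG3: (three 0.8 oz packs = 68.16 g) + (three 1.4 oz packs = 119.28 g) = 187.44 g.
187.44 g ≤ 250 g (passenger aircraft limit, Code DG3) — within limit.

Yes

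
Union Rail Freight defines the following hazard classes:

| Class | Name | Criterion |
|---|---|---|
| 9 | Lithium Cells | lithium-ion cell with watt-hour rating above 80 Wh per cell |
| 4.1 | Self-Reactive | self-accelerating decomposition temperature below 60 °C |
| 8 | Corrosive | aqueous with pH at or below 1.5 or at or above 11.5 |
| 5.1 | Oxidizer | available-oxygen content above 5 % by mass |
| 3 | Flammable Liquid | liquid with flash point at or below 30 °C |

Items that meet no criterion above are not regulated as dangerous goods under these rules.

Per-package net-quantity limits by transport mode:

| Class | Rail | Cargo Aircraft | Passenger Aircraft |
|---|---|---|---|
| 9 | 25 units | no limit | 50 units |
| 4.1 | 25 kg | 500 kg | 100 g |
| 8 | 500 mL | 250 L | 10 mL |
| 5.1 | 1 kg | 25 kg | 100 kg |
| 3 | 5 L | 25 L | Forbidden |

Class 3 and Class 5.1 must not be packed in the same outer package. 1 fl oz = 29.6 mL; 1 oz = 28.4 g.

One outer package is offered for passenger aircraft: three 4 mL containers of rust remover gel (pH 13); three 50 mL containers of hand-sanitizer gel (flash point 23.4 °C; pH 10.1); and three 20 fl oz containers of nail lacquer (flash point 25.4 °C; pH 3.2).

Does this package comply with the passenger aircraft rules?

With pH 13 (≥ 11.5), the rust remover gel falls in Class 8.
The hand-sanitizer gel has flash point 23.4 °C, which is ≤ 30 °C, so it is Class 3 (Flammable Liquid).
The nail lacquer has flash point 25.4 °C, which is ≤ 30 °C, so it is Class 3 (Flammable Liquid).
Class 3 net quantity: (three 50 mL containers = 150 mL) + (three 20 fl oz containers = 1.776 L) = 1.926 L.
Class 3 is Forbidden by passenger aircraft.
Class 8 quantity: three 4 mL containers = 12 mL.
12 mL > 10 mL (passenger aircraft limit, Class 8) — over the limit.
The segregation rule (Class 3 with Class 5.1) does not apply to Class 3 with Class 8.

No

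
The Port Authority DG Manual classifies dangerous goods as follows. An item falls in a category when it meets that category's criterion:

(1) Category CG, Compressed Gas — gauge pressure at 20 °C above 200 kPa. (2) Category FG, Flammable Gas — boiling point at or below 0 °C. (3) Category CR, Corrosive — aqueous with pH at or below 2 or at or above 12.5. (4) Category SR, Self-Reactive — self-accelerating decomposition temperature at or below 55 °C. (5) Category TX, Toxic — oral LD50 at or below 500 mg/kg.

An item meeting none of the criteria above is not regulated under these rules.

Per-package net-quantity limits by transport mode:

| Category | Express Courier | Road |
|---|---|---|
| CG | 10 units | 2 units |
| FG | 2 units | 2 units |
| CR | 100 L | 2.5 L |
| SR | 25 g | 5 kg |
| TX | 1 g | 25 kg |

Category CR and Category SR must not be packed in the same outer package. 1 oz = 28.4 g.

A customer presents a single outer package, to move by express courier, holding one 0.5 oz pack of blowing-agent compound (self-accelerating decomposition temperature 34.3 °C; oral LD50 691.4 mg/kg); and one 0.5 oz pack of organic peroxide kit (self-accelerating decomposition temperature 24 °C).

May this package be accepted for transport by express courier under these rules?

With self-accelerating decomposition temperature 34.3 °C (≤ 55 °C), the blowing-agent compound falls in Category SR.
With self-accelerating decomposition temperature 24 °C (≤ 55 °C), the organic peroxide kit falls in Category SR.
Total Category SR: (one 0.5 oz pack = 14.2 g) + (one 0.5 oz pack = 14.2 g) = 28.4 g.
28.4 g > 25 g (express courier limit, Category SR) — over the limit.

No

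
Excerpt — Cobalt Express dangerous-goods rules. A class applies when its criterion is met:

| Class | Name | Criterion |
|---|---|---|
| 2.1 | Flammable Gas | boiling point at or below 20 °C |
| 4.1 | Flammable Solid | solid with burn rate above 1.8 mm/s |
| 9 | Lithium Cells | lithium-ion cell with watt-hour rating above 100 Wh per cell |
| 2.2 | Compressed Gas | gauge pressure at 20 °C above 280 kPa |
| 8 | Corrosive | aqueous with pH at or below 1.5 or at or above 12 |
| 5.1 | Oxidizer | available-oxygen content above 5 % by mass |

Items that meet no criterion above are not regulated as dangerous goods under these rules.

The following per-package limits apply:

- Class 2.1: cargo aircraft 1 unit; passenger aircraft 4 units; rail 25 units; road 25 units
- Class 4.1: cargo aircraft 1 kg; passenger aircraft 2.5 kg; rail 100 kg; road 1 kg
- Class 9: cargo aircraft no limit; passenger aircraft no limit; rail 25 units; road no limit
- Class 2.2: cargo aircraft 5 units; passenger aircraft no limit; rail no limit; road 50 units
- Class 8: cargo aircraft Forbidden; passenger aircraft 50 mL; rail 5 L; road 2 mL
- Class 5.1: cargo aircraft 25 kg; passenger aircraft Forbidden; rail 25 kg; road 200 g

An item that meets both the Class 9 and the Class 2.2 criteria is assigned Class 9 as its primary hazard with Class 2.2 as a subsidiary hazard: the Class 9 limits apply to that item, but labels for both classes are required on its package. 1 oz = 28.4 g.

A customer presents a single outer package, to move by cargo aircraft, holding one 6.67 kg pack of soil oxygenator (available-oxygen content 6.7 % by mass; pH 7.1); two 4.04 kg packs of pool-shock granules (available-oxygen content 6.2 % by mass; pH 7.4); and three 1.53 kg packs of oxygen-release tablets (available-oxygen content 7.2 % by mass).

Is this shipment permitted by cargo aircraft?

The soil oxygenator has available-oxygen content 6.7 % by mass, which is > 5 % by mass, so it is Class 5.1 (Oxidizer).
Available-oxygen content 6.2 % by mass meets the Class 5.1 criterion (Oxidizer), so the pool-shock granules are Class 5.1.
Available-oxygen content 7.2 % by mass meets the Class 5.1 criterion (Oxidizer), so the oxygen-release tablets are Class 5.1.
Total Class 5.1: 6.67 kg + (two 4.04 kg packs = 8.08 kg) + (three 1.53 kg packs = 4.59 kg) = 19.34 kg.
19.34 kg ≤ 25 kg (cargo aircraft limit, Class 5.1) — within limit.

Yes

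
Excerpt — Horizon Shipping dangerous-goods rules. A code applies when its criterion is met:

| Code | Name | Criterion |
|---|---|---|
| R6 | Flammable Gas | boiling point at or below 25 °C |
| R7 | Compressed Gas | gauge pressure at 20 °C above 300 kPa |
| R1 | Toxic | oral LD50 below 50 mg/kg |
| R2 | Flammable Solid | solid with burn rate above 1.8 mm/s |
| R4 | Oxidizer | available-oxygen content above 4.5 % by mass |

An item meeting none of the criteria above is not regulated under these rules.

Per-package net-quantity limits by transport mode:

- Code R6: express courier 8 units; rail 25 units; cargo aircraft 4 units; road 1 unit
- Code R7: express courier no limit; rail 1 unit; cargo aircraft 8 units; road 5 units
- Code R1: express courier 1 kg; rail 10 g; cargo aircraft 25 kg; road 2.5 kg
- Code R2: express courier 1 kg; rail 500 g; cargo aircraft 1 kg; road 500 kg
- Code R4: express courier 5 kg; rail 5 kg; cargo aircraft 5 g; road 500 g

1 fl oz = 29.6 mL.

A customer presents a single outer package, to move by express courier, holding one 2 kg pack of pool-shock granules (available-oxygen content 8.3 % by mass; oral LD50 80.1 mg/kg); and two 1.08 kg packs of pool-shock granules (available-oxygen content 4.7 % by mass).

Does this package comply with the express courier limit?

Available-oxygen content 8.3 % by mass meets the Code R4 criterion (Oxidizer), so the pool-shock granules are Code R4.
Pool-shock granules: available-oxygen content 4.7 % by mass > 4.5 % by mass → Code R4 (Oxidizer).
Code R4 net quantity: 2 kg + (two 1.08 kg packs = 2.16 kg) = 4.16 kg.
That is within the Code R4 express courier limit of 5 kg.

Yes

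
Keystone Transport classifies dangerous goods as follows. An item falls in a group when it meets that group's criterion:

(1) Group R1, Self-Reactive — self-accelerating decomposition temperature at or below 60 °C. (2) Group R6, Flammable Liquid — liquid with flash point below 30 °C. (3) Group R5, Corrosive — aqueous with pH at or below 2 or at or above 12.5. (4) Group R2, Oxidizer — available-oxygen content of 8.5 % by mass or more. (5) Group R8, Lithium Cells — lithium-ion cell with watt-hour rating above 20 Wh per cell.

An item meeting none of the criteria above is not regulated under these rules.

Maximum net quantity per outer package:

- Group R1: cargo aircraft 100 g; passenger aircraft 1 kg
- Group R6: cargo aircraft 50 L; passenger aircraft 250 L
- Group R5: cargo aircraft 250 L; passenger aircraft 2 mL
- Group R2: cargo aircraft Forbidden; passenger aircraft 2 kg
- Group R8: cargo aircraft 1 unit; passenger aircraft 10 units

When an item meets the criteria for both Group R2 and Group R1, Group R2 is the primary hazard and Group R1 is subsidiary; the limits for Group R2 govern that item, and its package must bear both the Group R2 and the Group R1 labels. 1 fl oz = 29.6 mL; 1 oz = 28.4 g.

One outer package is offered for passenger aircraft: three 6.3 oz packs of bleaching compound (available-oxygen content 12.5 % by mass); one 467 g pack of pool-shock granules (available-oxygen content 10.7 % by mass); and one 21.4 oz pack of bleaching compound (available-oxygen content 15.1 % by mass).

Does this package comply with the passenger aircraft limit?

Yes

Bleaching compound: available-oxygen content 12.5 % by mass ≥ 8.5 % by mass → Group R2 (Oxidizer).
With available-oxygen content 10.7 % by mass (≥ 8.5 % by mass), the pool-shock granules fall in Group R2.
Bleaching compound: available-oxygen content 15.1 % by mass ≥ 8.5 % by mass → Group R2 (Oxidizer).
Group R2 net quantity: (three 6.3 oz packs = 536.76 g) + 467 g + (one 21.4 oz pack = 607.76 g) = 1611.52 g.
1611.52 g ≤ 2 kg (passenger aircraft limit, Group R2) — within limit.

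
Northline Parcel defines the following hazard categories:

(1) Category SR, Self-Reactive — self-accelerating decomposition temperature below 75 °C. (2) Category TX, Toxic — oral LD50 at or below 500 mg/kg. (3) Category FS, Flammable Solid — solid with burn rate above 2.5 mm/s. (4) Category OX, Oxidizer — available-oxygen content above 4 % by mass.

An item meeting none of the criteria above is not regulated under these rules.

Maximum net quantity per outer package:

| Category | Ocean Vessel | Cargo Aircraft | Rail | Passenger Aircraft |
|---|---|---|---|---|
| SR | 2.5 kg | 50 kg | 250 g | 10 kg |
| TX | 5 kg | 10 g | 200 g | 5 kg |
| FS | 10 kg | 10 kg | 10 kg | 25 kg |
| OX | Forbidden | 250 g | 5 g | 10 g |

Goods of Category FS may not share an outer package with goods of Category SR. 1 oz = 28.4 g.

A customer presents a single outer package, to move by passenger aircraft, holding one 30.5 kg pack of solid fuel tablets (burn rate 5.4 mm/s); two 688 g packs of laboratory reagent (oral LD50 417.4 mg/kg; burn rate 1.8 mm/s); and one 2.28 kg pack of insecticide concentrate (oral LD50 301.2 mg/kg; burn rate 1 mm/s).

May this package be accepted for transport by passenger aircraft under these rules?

No

Burn rate 5.4 mm/s meets the Category FS criterion (Flammable Solid), so the solid fuel tablets are Category FS.
Laboratory reagent: oral LD50 417.4 mg/kg ≤ 500 mg/kg → Category TX (Toxic).
Insecticide concentrate: oral LD50 301.2 mg/kg ≤ 500 mg/kg → Category TX (Toxic).
Category TX net quantity: (two 688 g packs = 1.376 kg) + 2.28 kg = 3.656 kg.
That is within the Category TX passenger aircraft limit of 5 kg.
Category FS quantity: 30.5 kg.
30.5 kg > 25 kg (passenger aircraft limit, Category FS) — over the limit.
The segregation rule (Category FS with Category SR) does not apply to Category TX with Category FS.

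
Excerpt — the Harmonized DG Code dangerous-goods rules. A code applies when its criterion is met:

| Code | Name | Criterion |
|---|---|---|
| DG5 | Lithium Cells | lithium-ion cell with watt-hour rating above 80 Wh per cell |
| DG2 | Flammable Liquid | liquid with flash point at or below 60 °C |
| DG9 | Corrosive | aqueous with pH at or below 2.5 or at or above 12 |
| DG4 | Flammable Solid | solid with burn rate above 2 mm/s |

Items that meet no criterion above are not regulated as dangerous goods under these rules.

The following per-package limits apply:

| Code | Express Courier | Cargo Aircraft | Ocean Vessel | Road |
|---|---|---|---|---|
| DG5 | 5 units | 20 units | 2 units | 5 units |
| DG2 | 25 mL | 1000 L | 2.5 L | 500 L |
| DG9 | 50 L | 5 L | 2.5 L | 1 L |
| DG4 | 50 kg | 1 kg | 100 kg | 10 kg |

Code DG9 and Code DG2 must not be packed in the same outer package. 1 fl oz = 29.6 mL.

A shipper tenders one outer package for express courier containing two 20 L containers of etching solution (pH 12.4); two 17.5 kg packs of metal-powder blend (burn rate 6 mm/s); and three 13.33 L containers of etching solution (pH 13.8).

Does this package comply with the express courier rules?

No

The etching solution has pH 12.4, which is ≥ 12, so it is Code DG9 (Corrosive).
With burn rate 6 mm/s (> 2 mm/s), the metal-powder blend falls in Code DG4.
Etching solution: pH 13.8 ≥ 12 → Code DG9 (Corrosive).
Code DG9 net quantity: (two 20 L containers = 40 L) + (three 13.33 L containers = 39.99 L) = 79.99 L.
That exceeds the Code DG9 express courier limit of 50 L.
Code DG4 quantity: two 17.5 kg packs = 35 kg.
35 kg ≤ 50 kg (express courier limit, Code DG4) — within limit.
The segregation rule (Code DG9 with Code DG2) does not apply to Code DG9 with Code DG4.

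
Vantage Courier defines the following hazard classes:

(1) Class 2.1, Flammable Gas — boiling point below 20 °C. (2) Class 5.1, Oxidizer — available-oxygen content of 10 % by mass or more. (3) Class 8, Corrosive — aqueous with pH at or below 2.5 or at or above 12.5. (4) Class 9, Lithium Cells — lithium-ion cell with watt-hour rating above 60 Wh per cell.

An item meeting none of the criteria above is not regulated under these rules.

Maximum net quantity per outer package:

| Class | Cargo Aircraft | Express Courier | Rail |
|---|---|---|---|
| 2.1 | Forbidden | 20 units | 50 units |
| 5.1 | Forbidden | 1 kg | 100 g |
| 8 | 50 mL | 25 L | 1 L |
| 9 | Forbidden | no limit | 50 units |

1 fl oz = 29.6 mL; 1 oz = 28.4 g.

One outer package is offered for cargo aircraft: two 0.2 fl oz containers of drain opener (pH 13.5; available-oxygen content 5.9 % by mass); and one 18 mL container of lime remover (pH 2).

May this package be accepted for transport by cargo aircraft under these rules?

Yes

Drain opener: pH 13.5 ≥ 12.5 → Class 8 (Corrosive).
The lime remover has pH 2, which is ≤ 2.5, so it is Class 8 (Corrosive).
Total Class 8: (two 0.2 fl oz containers = 11.84 mL) + 18 mL = 29.84 mL.
That is within the Class 8 cargo aircraft limit of 50 mL.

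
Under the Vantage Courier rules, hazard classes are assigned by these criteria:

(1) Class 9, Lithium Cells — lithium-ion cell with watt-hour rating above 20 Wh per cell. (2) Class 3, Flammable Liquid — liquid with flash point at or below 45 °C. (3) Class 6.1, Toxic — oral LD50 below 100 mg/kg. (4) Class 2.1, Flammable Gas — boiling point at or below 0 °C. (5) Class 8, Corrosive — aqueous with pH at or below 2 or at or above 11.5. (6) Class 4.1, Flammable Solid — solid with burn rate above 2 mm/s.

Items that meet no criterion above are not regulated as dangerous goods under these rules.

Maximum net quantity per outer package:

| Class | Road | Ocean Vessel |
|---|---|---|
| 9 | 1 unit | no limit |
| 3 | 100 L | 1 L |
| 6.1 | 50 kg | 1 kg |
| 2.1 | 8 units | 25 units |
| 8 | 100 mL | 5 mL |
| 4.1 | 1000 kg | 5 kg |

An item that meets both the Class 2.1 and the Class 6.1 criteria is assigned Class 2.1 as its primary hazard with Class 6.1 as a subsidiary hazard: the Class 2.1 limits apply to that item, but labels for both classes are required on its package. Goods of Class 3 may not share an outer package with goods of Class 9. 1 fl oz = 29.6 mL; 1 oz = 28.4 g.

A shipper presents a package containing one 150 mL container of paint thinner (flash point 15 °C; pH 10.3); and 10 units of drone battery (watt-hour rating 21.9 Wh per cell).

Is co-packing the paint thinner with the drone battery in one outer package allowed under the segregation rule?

The paint thinner has flash point 15 °C, which is ≤ 45 °C, so it is Class 3 (Flammable Liquid).
With watt-hour rating 21.9 Wh per cell (> 20 Wh per cell), the drone battery falls in Class 9.
Class 3 and Class 9 may not share an outer package.

No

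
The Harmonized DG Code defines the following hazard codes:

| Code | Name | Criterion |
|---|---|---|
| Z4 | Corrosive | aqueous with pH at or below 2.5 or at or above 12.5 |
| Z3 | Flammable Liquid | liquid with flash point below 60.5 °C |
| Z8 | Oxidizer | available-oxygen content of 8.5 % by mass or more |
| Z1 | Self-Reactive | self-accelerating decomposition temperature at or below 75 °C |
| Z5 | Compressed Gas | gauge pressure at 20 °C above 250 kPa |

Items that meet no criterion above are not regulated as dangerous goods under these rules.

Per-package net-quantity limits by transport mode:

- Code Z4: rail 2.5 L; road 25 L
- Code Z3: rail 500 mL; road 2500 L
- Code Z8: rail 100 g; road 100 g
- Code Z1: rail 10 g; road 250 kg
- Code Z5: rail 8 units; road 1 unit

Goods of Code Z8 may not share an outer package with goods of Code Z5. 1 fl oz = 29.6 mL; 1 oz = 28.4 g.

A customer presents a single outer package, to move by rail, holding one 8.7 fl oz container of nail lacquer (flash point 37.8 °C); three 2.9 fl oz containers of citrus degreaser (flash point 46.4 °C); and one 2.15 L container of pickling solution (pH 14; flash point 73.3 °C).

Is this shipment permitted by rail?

No

With flash point 37.8 °C (< 60.5 °C), the nail lacquer falls in Code Z3.
The citrus degreaser has flash point 46.4 °C, which is < 60.5 °C, so it is Code Z3 (Flammable Liquid).
With pH 14 (≥ 12.5), the pickling solution falls in Code Z4.
Code Z3 net quantity: (one 8.7 fl oz container = 257.52 mL) + (three 2.9 fl oz containers = 257.52 mL) = 515.04 mL.
That exceeds the Code Z3 rail limit of 500 mL.
Code Z4 quantity: 2.15 L.
2.15 L is within the rail limit of 2.5 L for Code Z4.
The segregation rule (Code Z8 with Code Z5) does not apply to Code Z3 with Code Z4.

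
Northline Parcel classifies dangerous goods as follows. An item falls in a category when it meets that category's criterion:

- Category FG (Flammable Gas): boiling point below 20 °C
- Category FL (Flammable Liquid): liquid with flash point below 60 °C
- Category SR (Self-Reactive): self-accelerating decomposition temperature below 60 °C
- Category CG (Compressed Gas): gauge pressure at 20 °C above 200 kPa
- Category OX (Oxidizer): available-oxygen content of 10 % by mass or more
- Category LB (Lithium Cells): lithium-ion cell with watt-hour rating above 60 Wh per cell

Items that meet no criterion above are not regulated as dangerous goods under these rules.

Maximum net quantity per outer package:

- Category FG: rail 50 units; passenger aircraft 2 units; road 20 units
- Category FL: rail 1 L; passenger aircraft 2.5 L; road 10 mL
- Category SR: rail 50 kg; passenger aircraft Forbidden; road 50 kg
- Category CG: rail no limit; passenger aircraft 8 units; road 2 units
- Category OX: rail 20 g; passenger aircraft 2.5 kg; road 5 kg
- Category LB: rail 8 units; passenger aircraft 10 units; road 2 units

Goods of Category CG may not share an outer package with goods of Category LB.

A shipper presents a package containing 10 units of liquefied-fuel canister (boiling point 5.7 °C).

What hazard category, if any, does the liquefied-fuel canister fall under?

With boiling point 5.7 °C (< 20 °C), the liquefied-fuel canister falls in Category FG.

Category FG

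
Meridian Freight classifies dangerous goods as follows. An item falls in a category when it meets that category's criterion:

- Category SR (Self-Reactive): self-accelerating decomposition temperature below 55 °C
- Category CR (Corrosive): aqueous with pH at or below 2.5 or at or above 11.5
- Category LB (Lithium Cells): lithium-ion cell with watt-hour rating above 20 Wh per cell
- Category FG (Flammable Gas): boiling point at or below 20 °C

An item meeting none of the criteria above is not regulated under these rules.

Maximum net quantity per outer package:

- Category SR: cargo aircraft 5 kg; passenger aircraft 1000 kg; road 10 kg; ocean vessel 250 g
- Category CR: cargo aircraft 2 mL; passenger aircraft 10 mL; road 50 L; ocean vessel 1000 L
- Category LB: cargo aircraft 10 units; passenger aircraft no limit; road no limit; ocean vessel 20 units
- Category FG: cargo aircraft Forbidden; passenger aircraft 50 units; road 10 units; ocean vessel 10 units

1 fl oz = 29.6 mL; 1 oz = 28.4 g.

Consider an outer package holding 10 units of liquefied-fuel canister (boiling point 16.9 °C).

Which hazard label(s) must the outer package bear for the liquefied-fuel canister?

Boiling point 16.9 °C meets the Category FG criterion (Flammable Gas), so the liquefied-fuel canister is Category FG.
Only the Category FG label is required.

Category FG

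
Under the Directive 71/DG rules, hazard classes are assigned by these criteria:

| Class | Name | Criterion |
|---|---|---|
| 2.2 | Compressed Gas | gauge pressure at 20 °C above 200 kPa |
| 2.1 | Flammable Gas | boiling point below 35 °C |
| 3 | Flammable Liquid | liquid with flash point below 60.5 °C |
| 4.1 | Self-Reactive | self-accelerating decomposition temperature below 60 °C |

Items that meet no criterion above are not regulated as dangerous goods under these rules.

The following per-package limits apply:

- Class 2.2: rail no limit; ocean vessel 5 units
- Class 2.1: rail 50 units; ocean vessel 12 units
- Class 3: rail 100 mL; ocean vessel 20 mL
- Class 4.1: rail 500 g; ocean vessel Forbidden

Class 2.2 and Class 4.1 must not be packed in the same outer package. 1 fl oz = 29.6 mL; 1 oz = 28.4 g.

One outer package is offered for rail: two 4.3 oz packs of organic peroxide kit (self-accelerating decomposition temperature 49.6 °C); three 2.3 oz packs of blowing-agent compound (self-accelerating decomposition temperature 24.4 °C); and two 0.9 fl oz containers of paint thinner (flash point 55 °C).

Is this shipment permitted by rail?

Organic peroxide kit: self-accelerating decomposition temperature 49.6 °C < 60 °C → Class 4.1 (Self-Reactive).
With self-accelerating decomposition temperature 24.4 °C (< 60 °C), the blowing-agent compound falls in Class 4.1.
Paint thinner: flash point 55 °C < 60.5 °C → Class 3 (Flammable Liquid).
Total Class 4.1: (two 4.3 oz packs = 244.24 g) + (three 2.3 oz packs = 195.96 g) = 440.2 g.
That is within the Class 4.1 rail limit of 500 g.
Class 3 quantity: two 0.9 fl oz containers = 53.28 mL.
That is within the Class 3 rail limit of 100 mL.
The segregation rule (Class 2.2 with Class 4.1) does not apply to Class 4.1 with Class 3.
Every hazard class is within its rail limit and no segregation rule is violated.

Yes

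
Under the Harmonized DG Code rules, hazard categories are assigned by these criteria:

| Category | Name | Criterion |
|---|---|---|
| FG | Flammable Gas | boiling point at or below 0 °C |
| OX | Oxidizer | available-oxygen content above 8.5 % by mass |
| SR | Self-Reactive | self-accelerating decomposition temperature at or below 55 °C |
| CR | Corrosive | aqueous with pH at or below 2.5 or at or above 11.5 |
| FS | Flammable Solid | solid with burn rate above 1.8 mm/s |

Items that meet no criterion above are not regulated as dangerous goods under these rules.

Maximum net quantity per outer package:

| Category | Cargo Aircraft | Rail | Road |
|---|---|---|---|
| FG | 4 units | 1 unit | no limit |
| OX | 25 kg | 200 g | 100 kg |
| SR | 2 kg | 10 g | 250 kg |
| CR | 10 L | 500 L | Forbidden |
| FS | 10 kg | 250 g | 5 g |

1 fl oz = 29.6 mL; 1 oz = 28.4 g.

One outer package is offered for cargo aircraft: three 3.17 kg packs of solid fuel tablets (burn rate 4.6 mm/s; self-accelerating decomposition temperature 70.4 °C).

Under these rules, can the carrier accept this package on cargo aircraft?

Burn rate 4.6 mm/s meets the Category FS criterion (Flammable Solid), so the solid fuel tablets are Category FS.
Category FS quantity: three 3.17 kg packs = 9.51 kg.
9.51 kg ≤ 10 kg (cargo aircraft limit, Category FS) — within limit.

Yes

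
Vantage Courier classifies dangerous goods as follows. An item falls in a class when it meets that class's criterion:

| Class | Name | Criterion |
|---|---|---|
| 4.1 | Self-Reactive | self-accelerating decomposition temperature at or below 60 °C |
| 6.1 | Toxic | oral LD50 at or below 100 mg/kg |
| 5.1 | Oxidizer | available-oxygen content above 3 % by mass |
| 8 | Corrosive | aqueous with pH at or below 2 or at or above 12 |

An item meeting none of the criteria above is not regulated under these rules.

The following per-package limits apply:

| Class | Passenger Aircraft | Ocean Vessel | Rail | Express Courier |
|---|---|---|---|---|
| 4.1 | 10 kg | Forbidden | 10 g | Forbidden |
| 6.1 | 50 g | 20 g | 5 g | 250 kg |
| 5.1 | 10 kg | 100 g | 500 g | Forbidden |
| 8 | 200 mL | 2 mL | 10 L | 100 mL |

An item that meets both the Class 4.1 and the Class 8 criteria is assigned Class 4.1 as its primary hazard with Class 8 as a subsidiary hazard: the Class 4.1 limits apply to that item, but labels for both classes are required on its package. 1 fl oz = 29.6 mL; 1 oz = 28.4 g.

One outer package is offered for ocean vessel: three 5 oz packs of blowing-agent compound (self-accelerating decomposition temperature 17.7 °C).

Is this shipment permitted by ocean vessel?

Blowing-agent compound: self-accelerating decomposition temperature 17.7 °C ≤ 60 °C → Class 4.1 (Self-Reactive).
Class 4.1 quantity: three 5 oz packs = 426 g.
By ocean vessel, Class 4.1 is Forbidden regardless of quantity.

No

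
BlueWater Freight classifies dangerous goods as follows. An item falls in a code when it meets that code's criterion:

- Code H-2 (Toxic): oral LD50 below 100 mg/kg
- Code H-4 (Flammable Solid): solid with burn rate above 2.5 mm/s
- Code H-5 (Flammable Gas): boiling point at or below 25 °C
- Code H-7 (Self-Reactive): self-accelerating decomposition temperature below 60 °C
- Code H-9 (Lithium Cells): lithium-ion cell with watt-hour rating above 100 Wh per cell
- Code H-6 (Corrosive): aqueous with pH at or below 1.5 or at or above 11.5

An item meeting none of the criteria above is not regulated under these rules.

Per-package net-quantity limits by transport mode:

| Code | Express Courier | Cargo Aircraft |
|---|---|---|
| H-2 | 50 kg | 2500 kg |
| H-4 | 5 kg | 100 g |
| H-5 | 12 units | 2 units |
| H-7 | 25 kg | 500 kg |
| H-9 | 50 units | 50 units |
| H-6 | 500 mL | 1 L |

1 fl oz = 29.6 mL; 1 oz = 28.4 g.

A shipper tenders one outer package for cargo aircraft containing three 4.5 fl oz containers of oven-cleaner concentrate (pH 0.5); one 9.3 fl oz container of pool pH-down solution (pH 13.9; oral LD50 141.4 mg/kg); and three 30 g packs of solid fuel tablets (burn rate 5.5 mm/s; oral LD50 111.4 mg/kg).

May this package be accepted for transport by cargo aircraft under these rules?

Oven-cleaner concentrate: pH 0.5 ≤ 1.5 → Code H-6 (Corrosive).
Pool pH-down solution: pH 13.9 ≥ 11.5 → Code H-6 (Corrosive).
With burn rate 5.5 mm/s (> 2.5 mm/s), the solid fuel tablets fall in Code H-4.
Code H-6 net quantity: (three 4.5 fl oz containers = 399.6 mL) + (one 9.3 fl oz container = 275.28 mL) = 674.88 mL.
That is within the Code H-6 cargo aircraft limit of 1 L.
Code H-4 quantity: three 30 g packs = 90 g.
90 g ≤ 100 g (cargo aircraft limit, Code H-4) — within limit.
Every hazard code is within its cargo aircraft limit and no segregation rule is violated.

Yes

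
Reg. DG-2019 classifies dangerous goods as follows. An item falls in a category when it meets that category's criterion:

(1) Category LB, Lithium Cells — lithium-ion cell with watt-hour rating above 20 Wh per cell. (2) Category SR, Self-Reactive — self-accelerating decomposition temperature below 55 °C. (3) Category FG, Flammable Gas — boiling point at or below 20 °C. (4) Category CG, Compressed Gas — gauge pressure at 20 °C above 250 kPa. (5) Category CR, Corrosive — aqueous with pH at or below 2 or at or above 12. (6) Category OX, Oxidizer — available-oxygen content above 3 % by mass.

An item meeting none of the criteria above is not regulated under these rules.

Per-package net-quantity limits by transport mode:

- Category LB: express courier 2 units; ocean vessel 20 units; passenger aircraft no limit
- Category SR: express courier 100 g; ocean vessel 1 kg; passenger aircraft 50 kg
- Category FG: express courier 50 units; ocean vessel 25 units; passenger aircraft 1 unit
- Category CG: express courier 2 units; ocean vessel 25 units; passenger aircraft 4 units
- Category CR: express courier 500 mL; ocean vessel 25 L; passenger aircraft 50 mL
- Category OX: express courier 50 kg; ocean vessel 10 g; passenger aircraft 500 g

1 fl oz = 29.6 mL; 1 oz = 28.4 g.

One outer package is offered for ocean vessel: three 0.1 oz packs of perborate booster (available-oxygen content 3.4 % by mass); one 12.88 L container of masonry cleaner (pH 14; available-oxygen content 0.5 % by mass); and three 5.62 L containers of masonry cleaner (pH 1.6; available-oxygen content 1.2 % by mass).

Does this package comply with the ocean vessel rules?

Available-oxygen content 3.4 % by mass meets the Category OX criterion (Oxidizer), so the perborate booster is Category OX.
pH 14 meets the Category CR criterion (Corrosive), so the masonry cleaner is Category CR.
With pH 1.6 (≤ 2), the masonry cleaner falls in Category CR.
Total Category CR: 12.88 L + (three 5.62 L containers = 16.86 L) = 29.74 L.
29.74 L > 25 L (ocean vessel limit, Category CR) — over the limit.
Category OX quantity: three 0.1 oz packs = 8.52 g.
8.52 g is within the ocean vessel limit of 10 g for Category OX.

No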